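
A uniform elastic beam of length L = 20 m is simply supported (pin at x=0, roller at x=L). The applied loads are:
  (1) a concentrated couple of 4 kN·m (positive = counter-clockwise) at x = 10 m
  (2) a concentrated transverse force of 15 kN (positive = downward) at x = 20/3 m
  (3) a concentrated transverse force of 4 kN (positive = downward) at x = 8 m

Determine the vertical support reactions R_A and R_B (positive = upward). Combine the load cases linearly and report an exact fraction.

Load 1 — applied couple M₀=4 kN·m at a=10 m (b=L-a=10):
  R_A = M₀/L = 4/20 = 1/5 kN
  R_B = -M₀/L = -4/20 = -1/5 kN
Load 2 — point force P=15 kN at a=20/3 m (b=L-a=40/3):
  R_A = Pb/L = 15·(40/3)/20 = 10 kN
  R_B = Pa/L = 15·(20/3)/20 = 5 kN
Load 3 — point force P=4 kN at a=8 m (b=L-a=12):
  R_A = Pb/L = 4·12/20 = 12/5 kN
  R_B = Pa/L = 4·8/20 = 8/5 kN
Superposition: R_A = 63/5 kN, R_B = 32/5 kN

R_A = 63/5 kN, R_B = 32/5 kN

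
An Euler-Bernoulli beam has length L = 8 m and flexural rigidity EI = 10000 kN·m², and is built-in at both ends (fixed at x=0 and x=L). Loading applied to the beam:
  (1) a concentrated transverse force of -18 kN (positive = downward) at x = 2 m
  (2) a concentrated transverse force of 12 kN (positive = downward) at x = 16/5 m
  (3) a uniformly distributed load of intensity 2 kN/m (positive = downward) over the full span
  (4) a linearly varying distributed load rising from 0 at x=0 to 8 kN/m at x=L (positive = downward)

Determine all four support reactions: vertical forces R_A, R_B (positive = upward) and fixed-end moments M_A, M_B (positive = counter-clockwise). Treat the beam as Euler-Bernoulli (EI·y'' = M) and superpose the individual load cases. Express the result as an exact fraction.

Load 1 — point force P=-18 kN at a=2 m (b=L-a=6):
  R_A = Pb²(3a+b)/L³ = (-18)·6²·(3·2+6)/8³ = -243/16 kN
  M_A = Pab²/L² = (-18)·2·6²/8² = -81/4 kN·m
  R_B = Pa²(a+3b)/L³ = (-18)·2²·(2+3·6)/8³ = -45/16 kN
  M_B = -Pa²b/L² = -(-18)·2²·6/8² = 27/4 kN·m
Load 2 — point force P=12 kN at a=16/5 m (b=L-a=24/5):
  R_A = Pb²(3a+b)/L³ = 12·(24/5)²·(3·(16/5)+(24/5))/8³ = 972/125 kN
  M_A = Pab²/L² = 12·(16/5)·(24/5)²/8² = 1728/125 kN·m
  R_B = Pa²(a+3b)/L³ = 12·(16/5)²·((16/5)+3·(24/5))/8³ = 528/125 kN
  M_B = -Pa²b/L² = -12·(16/5)²·(24/5)/8² = -1152/125 kN·m
Load 3 — uniform load w=2 kN/m over full span:
  R_A = wL/2 = 2·8/2 = 8 kN
  M_A = wL²/12 = 2·8²/12 = 32/3 kN·m
  R_B = wL/2 = 2·8/2 = 8 kN
  M_B = -wL²/12 = -2·8²/12 = -32/3 kN·m
Load 4 — triangular load w₀=8 kN/m (0→w₀ over full span):
  R_A = 3w₀L/20 = 3·8·8/20 = 48/5 kN
  M_A = w₀L²/30 = 8·8²/30 = 256/15 kN·m
  R_B = 7w₀L/20 = 7·8·8/20 = 112/5 kN
  M_B = -w₀L²/20 = -8·8²/20 = -128/5 kN·m
Superposition: R_A = 20377/2000 kN, M_A = 31961/1500 kN·m, R_B = 63623/2000 kN, M_B = -58099/1500 kN·m

R_A = 20377/2000 kN, M_A = 31961/1500 kN·m, R_B = 63623/2000 kN, M_B = -58099/1500 kN·m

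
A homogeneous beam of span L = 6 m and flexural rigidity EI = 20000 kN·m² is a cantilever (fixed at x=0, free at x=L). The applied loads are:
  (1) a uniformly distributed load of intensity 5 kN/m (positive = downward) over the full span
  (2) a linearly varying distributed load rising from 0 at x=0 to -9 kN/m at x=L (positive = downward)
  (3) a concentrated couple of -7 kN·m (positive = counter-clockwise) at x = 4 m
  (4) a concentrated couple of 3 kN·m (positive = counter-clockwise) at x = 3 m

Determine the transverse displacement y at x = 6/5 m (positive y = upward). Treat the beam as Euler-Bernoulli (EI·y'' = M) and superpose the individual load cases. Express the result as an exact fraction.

Load 1 — uniform load w=5 kN/m over full span:
  y_1 = -wx²(x²-4Lx+6L²)/(24EI) = -5·(6/5)²·((6/5)²-4·6·(6/5)+6·6²)/(24·20000) = -3537/1250000 m
Load 2 — triangular load w₀=-9 kN/m (0→w₀ over full span):
  y_2 = (w₀Lx³/12-w₀L²x²/6-w₀x⁵/(120L))/EI = ((-9)·6·(6/5)³/12-(-9)·6²·(6/5)²/6-(-9)·(6/5)⁵/(120·6))/20000 = 546993/156250000 m
Load 3 — applied couple M₀=-7 kN·m at a=4 m (b=L-a=2):
  y_3 = M₀x²/(2EI)  [x≤a] = (-7)·(6/5)²/(2·20000) = -63/250000 m
Load 4 — applied couple M₀=3 kN·m at a=3 m (b=L-a=3):
  y_4 = M₀x²/(2EI)  [x≤a] = 3·(6/5)²/(2·20000) = 27/250000 m
Superposition: y = Σ y_i = 5148/9765625 m ≈ 0.000527 m

y(6/5) = 5148/9765625 m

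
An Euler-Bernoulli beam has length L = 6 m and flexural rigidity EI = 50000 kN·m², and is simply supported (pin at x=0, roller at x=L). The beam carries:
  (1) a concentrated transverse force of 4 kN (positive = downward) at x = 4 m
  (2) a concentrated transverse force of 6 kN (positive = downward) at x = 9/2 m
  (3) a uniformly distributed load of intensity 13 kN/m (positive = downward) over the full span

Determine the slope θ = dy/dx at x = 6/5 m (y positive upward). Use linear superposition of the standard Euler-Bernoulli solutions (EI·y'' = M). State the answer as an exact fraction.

Load 1 — point force P=4 kN at a=4 m (b=L-a=2):
  θ_1 = -Pb(L²-b²-3x²)/(6LEI)  [x≤a] = -4·2·(6²-2²-3·(6/5)²)/(6·6·50000) = -173/1406250 rad
Load 2 — point force P=6 kN at a=9/2 m (b=L-a=3/2):
  θ_2 = -Pb(L²-b²-3x²)/(6LEI)  [x≤a] = -6·(3/2)·(6²-(3/2)²-3·(6/5)²)/(6·6·50000) = -2943/20000000 rad
Load 3 — uniform load w=13 kN/m over full span:
  θ_3 = -w(L³-6Lx²+4x³)/(24EI) = -13·(6³-6·6·(6/5)²+4·(6/5)³)/(24·50000) = -11583/6250000 rad
Superposition: θ = Σ θ_i = -1911107/900000000 rad ≈ -0.002123 rad

θ(6/5) = -1911107/900000000 rad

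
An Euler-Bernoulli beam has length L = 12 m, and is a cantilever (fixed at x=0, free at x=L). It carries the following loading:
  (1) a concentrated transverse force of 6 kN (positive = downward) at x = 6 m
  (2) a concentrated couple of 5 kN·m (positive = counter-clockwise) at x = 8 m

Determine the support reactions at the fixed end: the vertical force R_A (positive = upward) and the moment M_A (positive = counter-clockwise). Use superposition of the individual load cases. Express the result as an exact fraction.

R_A = 6 kN, M_A = 31 kN·m

Load 1 — point force P=6 kN at a=6 m (b=L-a=6):
  R_A = P = 6 kN
  M_A = Pa = 6·6 = 36 kN·m
Load 2 — applied couple M₀=5 kN·m at a=8 m (b=L-a=4):
  R_A = 0 kN
  M_A = -M₀ = -5 kN·m
Superposition: R_A = 6 kN, M_A = 31 kN·m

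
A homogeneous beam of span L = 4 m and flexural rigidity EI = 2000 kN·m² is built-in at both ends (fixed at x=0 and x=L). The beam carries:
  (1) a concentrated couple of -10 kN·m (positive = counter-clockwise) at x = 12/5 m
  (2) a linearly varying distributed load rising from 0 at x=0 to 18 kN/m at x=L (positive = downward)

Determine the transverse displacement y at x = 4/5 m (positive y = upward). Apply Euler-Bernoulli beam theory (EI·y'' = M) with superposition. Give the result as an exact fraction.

Load 1 — applied couple M₀=-10 kN·m at a=12/5 m (b=L-a=8/5):
  y_1 = (R_Ax³/6 - M_Ax²/2)/EI  [x≤a] with R_A=-18/5, M_A=-16/5 = ((-18/5)·(4/5)³/6 - (-16/5)·(4/5)²/2)/2000 = 28/78125 m
Load 2 — triangular load w₀=18 kN/m (0→w₀ over full span):
  y_2 = -w₀x²(L-x)²(x+2L)/(120LEI) = -18·(4/5)²·(4-(4/5))²·((4/5)+2·4)/(120·4·2000) = -2112/1953125 m
Superposition: y = Σ y_i = -1412/1953125 m ≈ -0.000723 m

y(4/5) = -1412/1953125 m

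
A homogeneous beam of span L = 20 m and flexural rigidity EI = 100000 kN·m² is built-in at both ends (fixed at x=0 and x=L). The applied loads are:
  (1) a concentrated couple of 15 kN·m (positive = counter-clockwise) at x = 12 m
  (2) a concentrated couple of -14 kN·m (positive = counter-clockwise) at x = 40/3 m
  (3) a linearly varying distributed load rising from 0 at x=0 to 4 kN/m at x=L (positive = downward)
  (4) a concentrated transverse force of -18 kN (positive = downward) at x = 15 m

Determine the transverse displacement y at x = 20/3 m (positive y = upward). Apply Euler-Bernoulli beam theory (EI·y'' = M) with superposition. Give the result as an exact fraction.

y(20/3) = -54551/14580000 m

Load 1 — applied couple M₀=15 kN·m at a=12 m (b=L-a=8):
  y_1 = (R_Ax³/6 - M_Ax²/2)/EI  [x≤a] with R_A=27/25, M_A=24/5 = ((27/25)·(20/3)³/6 - (24/5)·(20/3)²/2)/100000 = -1/1875 m
Load 2 — applied couple M₀=-14 kN·m at a=40/3 m (b=L-a=20/3):
  y_2 = (R_Ax³/6 - M_Ax²/2)/EI  [x≤a] with R_A=-14/15, M_A=-14/3 = ((-14/15)·(20/3)³/6 - (-14/3)·(20/3)²/2)/100000 = 7/12150 m
Load 3 — triangular load w₀=4 kN/m (0→w₀ over full span):
  y_3 = -w₀x²(L-x)²(x+2L)/(120LEI) = -4·(20/3)²·(20-(20/3))²·((20/3)+2·20)/(120·20·100000) = -112/18225 m
Load 4 — point force P=-18 kN at a=15 m (b=L-a=5):
  y_4 = -Pb²x²(3aL-(3a+b)x)/(6L³EI)  [x≤a] = -(-18)·5²·(20/3)²·(3·15·20-(3·15+5)·(20/3))/(6·20³·100000) = 17/7200 m
Superposition: y = Σ y_i = -54551/14580000 m ≈ -0.003741 m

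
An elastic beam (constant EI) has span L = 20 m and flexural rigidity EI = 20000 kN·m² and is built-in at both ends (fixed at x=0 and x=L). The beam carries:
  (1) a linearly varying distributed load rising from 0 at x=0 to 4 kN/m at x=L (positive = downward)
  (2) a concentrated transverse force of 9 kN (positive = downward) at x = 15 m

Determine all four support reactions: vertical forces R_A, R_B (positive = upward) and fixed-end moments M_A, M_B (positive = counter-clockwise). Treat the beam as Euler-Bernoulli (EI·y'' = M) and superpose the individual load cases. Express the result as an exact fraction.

Load 1 — triangular load w₀=4 kN/m (0→w₀ over full span):
  R_A = 3w₀L/20 = 3·4·20/20 = 12 kN
  M_A = w₀L²/30 = 4·20²/30 = 160/3 kN·m
  R_B = 7w₀L/20 = 7·4·20/20 = 28 kN
  M_B = -w₀L²/20 = -4·20²/20 = -80 kN·m
Load 2 — point force P=9 kN at a=15 m (b=L-a=5):
  R_A = Pb²(3a+b)/L³ = 9·5²·(3·15+5)/20³ = 45/32 kN
  M_A = Pab²/L² = 9·15·5²/20² = 135/16 kN·m
  R_B = Pa²(a+3b)/L³ = 9·15²·(15+3·5)/20³ = 243/32 kN
  M_B = -Pa²b/L² = -9·15²·5/20² = -405/16 kN·m
Superposition: R_A = 429/32 kN, M_A = 2965/48 kN·m, R_B = 1139/32 kN, M_B = -1685/16 kN·m

R_A = 429/32 kN, M_A = 2965/48 kN·m, R_B = 1139/32 kN, M_B = -1685/16 kN·m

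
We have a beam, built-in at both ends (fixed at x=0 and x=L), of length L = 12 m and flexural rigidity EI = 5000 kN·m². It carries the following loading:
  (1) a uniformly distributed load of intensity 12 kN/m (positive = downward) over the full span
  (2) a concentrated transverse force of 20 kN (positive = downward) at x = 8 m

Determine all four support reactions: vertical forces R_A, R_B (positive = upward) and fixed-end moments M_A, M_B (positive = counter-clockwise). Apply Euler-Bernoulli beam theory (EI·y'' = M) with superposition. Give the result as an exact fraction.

R_A = 2084/27 kN, M_A = 1456/9 kN·m, R_B = 2344/27 kN, M_B = -1616/9 kN·m

Load 1 — uniform load w=12 kN/m over full span:
  R_A = wL/2 = 12·12/2 = 72 kN
  M_A = wL²/12 = 12·12²/12 = 144 kN·m
  R_B = wL/2 = 12·12/2 = 72 kN
  M_B = -wL²/12 = -12·12²/12 = -144 kN·m
Load 2 — point force P=20 kN at a=8 m (b=L-a=4):
  R_A = Pb²(3a+b)/L³ = 20·4²·(3·8+4)/12³ = 140/27 kN
  M_A = Pab²/L² = 20·8·4²/12² = 160/9 kN·m
  R_B = Pa²(a+3b)/L³ = 20·8²·(8+3·4)/12³ = 400/27 kN
  M_B = -Pa²b/L² = -20·8²·4/12² = -320/9 kN·m
Superposition: R_A = 2084/27 kN, M_A = 1456/9 kN·m, R_B = 2344/27 kN, M_B = -1616/9 kN·m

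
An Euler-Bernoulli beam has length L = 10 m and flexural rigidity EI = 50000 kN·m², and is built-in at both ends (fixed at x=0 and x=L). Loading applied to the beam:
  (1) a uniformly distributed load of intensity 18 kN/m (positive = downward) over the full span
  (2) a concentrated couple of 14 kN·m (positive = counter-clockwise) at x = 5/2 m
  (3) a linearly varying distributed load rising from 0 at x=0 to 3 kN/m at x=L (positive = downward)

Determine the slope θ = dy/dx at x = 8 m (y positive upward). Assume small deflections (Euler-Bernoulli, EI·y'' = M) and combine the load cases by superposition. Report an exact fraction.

θ(8) = 189/62500 rad

Load 1 — uniform load w=18 kN/m over full span:
  θ_1 = -wx(L-x)(L-2x)/(12EI) = -18·8·(10-8)·(10-2·8)/(12·50000) = 9/3125 rad
Load 2 — applied couple M₀=14 kN·m at a=5/2 m (b=L-a=15/2):
  θ_2 = (R_Ax²/2 - M_Ax - M₀(x-a))/EI  [x>a] with R_A=63/40, M_A=-21/8 = ((63/40)·8²/2 - (-21/8)·8 - 14·(8-(5/2)))/50000 = -7/62500 rad
Load 3 — triangular load w₀=3 kN/m (0→w₀ over full span):
  θ_3 = -w₀(2x(L-x)(L-2x)(x+2L)+x²(L-x)²)/(120LEI) = -3·(2·8·(10-8)·(10-2·8)·(8+2·10)+8²·(10-8)²)/(120·10·50000) = 4/15625 rad
Superposition: θ = Σ θ_i = 189/62500 rad ≈ 0.003024 rad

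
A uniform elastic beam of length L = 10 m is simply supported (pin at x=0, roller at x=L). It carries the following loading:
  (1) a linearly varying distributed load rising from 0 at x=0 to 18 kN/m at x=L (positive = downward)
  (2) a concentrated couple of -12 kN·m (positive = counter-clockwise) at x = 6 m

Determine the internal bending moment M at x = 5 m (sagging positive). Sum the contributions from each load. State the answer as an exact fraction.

M(5) = 213/2 kN·m

Load 1 — triangular load w₀=18 kN/m (0→w₀ over full span):
  M_1 = w₀Lx/6 - w₀x³/(6L) = 18·10·5/6 - 18·5³/(6·10) = 225/2 kN·m
Load 2 — applied couple M₀=-12 kN·m at a=6 m (b=L-a=4):
  M_2 = M₀x/L  [x≤a] = (-12)·5/10 = -6 kN·m
Superposition: M = Σ M_i = 213/2 kN·m ≈ 106.500000 kN·m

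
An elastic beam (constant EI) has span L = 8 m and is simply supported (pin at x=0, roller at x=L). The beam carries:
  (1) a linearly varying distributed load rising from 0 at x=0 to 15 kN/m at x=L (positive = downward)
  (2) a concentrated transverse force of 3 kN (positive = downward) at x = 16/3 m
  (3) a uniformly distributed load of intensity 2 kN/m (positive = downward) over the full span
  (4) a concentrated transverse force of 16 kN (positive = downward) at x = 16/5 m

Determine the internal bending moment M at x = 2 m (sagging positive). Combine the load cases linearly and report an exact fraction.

Load 1 — triangular load w₀=15 kN/m (0→w₀ over full span):
  M_1 = w₀Lx/6 - w₀x³/(6L) = 15·8·2/6 - 15·2³/(6·8) = 75/2 kN·m
Load 2 — point force P=3 kN at a=16/3 m (b=L-a=8/3):
  M_2 = Pbx/L  [x≤a] = 3·(8/3)·2/8 = 2 kN·m
Load 3 — uniform load w=2 kN/m over full span:
  M_3 = wx(L-x)/2 = 2·2·(8-2)/2 = 12 kN·m
Load 4 — point force P=16 kN at a=16/5 m (b=L-a=24/5):
  M_4 = Pbx/L  [x≤a] = 16·(24/5)·2/8 = 96/5 kN·m
Superposition: M = Σ M_i = 707/10 kN·m ≈ 70.700000 kN·m

M(2) = 707/10 kN·m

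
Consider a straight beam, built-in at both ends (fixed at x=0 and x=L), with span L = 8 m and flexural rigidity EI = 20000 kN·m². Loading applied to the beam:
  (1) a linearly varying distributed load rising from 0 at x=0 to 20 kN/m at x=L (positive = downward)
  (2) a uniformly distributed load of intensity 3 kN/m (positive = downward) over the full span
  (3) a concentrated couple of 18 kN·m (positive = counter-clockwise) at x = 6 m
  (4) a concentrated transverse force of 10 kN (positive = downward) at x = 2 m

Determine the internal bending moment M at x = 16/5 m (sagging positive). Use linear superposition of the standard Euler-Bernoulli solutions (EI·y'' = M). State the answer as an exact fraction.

M(16/5) = 6749/200 kN·m

Load 1 — triangular load w₀=20 kN/m (0→w₀ over full span):
  M_1 = 3w₀Lx/20 - w₀L²/30 - w₀x³/(6L) = 3·20·8·(16/5)/20 - 20·8²/30 - 20·(16/5)³/(6·8) = 512/25 kN·m
Load 2 — uniform load w=3 kN/m over full span:
  M_2 = wLx/2 - wL²/12 - wx²/2 = 3·8·(16/5)/2 - 3·8²/12 - 3·(16/5)²/2 = 176/25 kN·m
Load 3 — applied couple M₀=18 kN·m at a=6 m (b=L-a=2):
  M_3 = R_Ax - M_A  [x≤a] with R_A=81/32, M_A=45/8 = (81/32)·(16/5) - (45/8) = 99/40 kN·m
Load 4 — point force P=10 kN at a=2 m (b=L-a=6):
  M_4 = Pa²(a+3b)(L-x)/L³ - Pa²b/L²  [x>a] = 10·2²·(2+3·6)·(8-(16/5))/8³ - 10·2²·6/8² = 15/4 kN·m
Superposition: M = Σ M_i = 6749/200 kN·m ≈ 33.745000 kN·m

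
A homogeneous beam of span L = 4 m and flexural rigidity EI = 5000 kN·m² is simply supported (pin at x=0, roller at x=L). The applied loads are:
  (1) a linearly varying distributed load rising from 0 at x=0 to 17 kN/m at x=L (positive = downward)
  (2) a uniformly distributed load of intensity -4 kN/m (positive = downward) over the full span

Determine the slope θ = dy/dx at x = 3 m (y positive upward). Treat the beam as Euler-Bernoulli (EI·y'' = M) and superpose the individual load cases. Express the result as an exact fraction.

θ(3) = 11761/7200000 rad

Load 1 — triangular load w₀=17 kN/m (0→w₀ over full span):
  θ_1 = -w₀(7L⁴-30L²x²+15x⁴)/(360LEI) = -17·(7·4⁴-30·4²·3²+15·3⁴)/(360·4·5000) = 22321/7200000 rad
Load 2 — uniform load w=-4 kN/m over full span:
  θ_2 = -w(L³-6Lx²+4x³)/(24EI) = -(-4)·(4³-6·4·3²+4·3³)/(24·5000) = -11/7500 rad
Superposition: θ = Σ θ_i = 11761/7200000 rad ≈ 0.001633 rad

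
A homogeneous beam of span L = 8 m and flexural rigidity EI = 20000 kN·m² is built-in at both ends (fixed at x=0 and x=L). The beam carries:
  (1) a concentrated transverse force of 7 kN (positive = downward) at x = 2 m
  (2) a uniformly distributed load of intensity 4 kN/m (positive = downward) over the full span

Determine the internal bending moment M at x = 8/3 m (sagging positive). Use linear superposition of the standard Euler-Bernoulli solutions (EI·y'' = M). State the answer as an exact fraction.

Load 1 — point force P=7 kN at a=2 m (b=L-a=6):
  M_1 = Pa²(a+3b)(L-x)/L³ - Pa²b/L²  [x>a] = 7·2²·(2+3·6)·(8-(8/3))/8³ - 7·2²·6/8² = 77/24 kN·m
Load 2 — uniform load w=4 kN/m over full span:
  M_2 = wLx/2 - wL²/12 - wx²/2 = 4·8·(8/3)/2 - 4·8²/12 - 4·(8/3)²/2 = 64/9 kN·m
Superposition: M = Σ M_i = 743/72 kN·m ≈ 10.319444 kN·m

M(8/3) = 743/72 kN·m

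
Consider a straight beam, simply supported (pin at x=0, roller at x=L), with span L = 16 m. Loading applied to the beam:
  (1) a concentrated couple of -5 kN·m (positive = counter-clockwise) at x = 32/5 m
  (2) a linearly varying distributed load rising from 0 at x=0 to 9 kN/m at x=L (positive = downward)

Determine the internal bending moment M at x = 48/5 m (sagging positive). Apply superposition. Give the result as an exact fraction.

M(48/5) = 18682/125 kN·m

Load 1 — applied couple M₀=-5 kN·m at a=32/5 m (b=L-a=48/5):
  M_1 = M₀x/L - M₀  [x>a] = (-5)·(48/5)/16 - (-5) = 2 kN·m
Load 2 — triangular load w₀=9 kN/m (0→w₀ over full span):
  M_2 = w₀Lx/6 - w₀x³/(6L) = 9·16·(48/5)/6 - 9·(48/5)³/(6·16) = 18432/125 kN·m
Superposition: M = Σ M_i = 18682/125 kN·m ≈ 149.456000 kN·m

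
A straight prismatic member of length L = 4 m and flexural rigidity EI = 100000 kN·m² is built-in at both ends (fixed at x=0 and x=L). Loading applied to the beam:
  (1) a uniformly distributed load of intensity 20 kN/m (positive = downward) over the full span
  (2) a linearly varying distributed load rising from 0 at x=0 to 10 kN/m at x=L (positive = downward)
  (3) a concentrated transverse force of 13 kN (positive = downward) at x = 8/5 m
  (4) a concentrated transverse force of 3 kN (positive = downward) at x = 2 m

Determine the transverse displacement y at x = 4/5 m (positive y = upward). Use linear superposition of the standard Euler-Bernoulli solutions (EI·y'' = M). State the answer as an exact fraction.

y(4/5) = -101861/1171875000 m

Load 1 — uniform load w=20 kN/m over full span:
  y_1 = -wx²(L-x)²/(24EI) = -20·(4/5)²·(4-(4/5))²/(24·100000) = -64/1171875 m
Load 2 — triangular load w₀=10 kN/m (0→w₀ over full span):
  y_2 = -w₀x²(L-x)²(x+2L)/(120LEI) = -10·(4/5)²·(4-(4/5))²·((4/5)+2·4)/(120·4·100000) = -352/29296875 m
Load 3 — point force P=13 kN at a=8/5 m (b=L-a=12/5):
  y_3 = -Pb²x²(3aL-(3a+b)x)/(6L³EI)  [x≤a] = -13·(12/5)²·(4/5)²·(3·(8/5)·4-(3·(8/5)+(12/5))·(4/5))/(6·4³·100000) = -819/48828125 m
Load 4 — point force P=3 kN at a=2 m (b=L-a=2):
  y_4 = -Pb²x²(3aL-(3a+b)x)/(6L³EI)  [x≤a] = -3·2²·(4/5)²·(3·2·4-(3·2+2)·(4/5))/(6·4³·100000) = -11/3125000 m
Superposition: y = Σ y_i = -101861/1171875000 m ≈ -0.000087 m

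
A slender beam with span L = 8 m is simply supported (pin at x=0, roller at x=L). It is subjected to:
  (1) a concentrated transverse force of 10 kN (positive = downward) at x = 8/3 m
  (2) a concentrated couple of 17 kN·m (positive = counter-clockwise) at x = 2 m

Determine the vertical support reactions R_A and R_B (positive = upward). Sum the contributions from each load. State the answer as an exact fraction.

Load 1 — point force P=10 kN at a=8/3 m (b=L-a=16/3):
  R_A = Pb/L = 10·(16/3)/8 = 20/3 kN
  R_B = Pa/L = 10·(8/3)/8 = 10/3 kN
Load 2 — applied couple M₀=17 kN·m at a=2 m (b=L-a=6):
  R_A = M₀/L = 17/8 kN
  R_B = -M₀/L = -17/8 kN
Superposition: R_A = 211/24 kN, R_B = 29/24 kN

R_A = 211/24 kN, R_B = 29/24 kN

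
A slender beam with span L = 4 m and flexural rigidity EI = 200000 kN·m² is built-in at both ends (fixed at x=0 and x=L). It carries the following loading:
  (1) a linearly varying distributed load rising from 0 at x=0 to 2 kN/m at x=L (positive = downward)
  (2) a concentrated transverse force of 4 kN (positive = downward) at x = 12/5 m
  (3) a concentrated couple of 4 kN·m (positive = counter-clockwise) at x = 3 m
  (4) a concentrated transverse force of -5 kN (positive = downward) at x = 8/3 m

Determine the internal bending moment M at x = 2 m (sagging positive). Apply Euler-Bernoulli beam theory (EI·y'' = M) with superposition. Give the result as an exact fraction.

M(2) = 413/225 kN·m

Load 1 — triangular load w₀=2 kN/m (0→w₀ over full span):
  M_1 = 3w₀Lx/20 - w₀L²/30 - w₀x³/(6L) = 3·2·4·2/20 - 2·4²/30 - 2·2³/(6·4) = 2/3 kN·m
Load 2 — point force P=4 kN at a=12/5 m (b=L-a=8/5):
  M_2 = Pb²(3a+b)x/L³ - Pab²/L²  [x≤a] = 4·(8/5)²·(3·(12/5)+(8/5))·2/4³ - 4·(12/5)·(8/5)²/4² = 32/25 kN·m
Load 3 — applied couple M₀=4 kN·m at a=3 m (b=L-a=1):
  M_3 = R_Ax - M_A  [x≤a] with R_A=9/8, M_A=5/4 = (9/8)·2 - (5/4) = 1 kN·m
Load 4 — point force P=-5 kN at a=8/3 m (b=L-a=4/3):
  M_4 = Pb²(3a+b)x/L³ - Pab²/L²  [x≤a] = (-5)·(4/3)²·(3·(8/3)+(4/3))·2/4³ - (-5)·(8/3)·(4/3)²/4² = -10/9 kN·m
Superposition: M = Σ M_i = 413/225 kN·m ≈ 1.835556 kN·m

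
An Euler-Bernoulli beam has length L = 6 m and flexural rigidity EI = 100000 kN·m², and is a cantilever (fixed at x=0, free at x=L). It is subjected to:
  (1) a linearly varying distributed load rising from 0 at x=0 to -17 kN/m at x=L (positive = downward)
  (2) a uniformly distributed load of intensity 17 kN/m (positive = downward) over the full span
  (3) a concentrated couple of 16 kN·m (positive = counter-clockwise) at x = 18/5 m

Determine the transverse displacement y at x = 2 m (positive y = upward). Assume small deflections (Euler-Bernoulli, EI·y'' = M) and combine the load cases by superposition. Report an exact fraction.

Load 1 — triangular load w₀=-17 kN/m (0→w₀ over full span):
  y_1 = (w₀Lx³/12-w₀L²x²/6-w₀x⁵/(120L))/EI = ((-17)·6·2³/12-(-17)·6²·2²/6-(-17)·2⁵/(120·6))/100000 = 7667/2250000 m
Load 2 — uniform load w=17 kN/m over full span:
  y_2 = -wx²(x²-4Lx+6L²)/(24EI) = -17·2²·(2²-4·6·2+6·6²)/(24·100000) = -731/150000 m
Load 3 — applied couple M₀=16 kN·m at a=18/5 m (b=L-a=12/5):
  y_3 = M₀x²/(2EI)  [x≤a] = 16·2²/(2·100000) = 1/3125 m
Superposition: y = Σ y_i = -1289/1125000 m ≈ -0.001146 m

y(2) = -1289/1125000 m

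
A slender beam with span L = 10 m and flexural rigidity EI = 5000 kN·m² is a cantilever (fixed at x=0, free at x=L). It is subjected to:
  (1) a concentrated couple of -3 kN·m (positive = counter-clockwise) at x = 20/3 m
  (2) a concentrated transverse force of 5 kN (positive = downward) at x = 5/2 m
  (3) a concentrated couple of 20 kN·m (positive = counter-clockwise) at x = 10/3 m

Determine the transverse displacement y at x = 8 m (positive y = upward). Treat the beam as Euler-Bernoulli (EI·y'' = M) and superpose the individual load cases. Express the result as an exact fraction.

Load 1 — applied couple M₀=-3 kN·m at a=20/3 m (b=L-a=10/3):
  y_1 = M₀a(2x-a)/(2EI)  [x>a] = (-3)·(20/3)·(2·8-(20/3))/(2·5000) = -7/375 m
Load 2 — point force P=5 kN at a=5/2 m (b=L-a=15/2):
  y_2 = -Pa²(3x-a)/(6EI)  [x>a] = -5·(5/2)²·(3·8-(5/2))/(6·5000) = -43/1920 m
Load 3 — applied couple M₀=20 kN·m at a=10/3 m (b=L-a=20/3):
  y_3 = M₀a(2x-a)/(2EI)  [x>a] = 20·(10/3)·(2·8-(10/3))/(2·5000) = 19/225 m
Superposition: y = Σ y_i = 6247/144000 m ≈ 0.043382 m

y(8) = 6247/144000 m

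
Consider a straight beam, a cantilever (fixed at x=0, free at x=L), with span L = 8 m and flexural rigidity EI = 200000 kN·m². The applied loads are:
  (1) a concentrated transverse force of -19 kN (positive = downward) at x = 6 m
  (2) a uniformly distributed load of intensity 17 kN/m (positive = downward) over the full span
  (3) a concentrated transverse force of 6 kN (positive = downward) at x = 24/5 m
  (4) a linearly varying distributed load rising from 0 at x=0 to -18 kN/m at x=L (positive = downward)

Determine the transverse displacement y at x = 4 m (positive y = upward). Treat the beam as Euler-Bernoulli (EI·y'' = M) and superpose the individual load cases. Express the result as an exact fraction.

y(4) = -203/187500 m

Load 1 — point force P=-19 kN at a=6 m (b=L-a=2):
  y_1 = -Px²(3a-x)/(6EI)  [x≤a] = -(-19)·4²·(3·6-4)/(6·200000) = 133/37500 m
Load 2 — uniform load w=17 kN/m over full span:
  y_2 = -wx²(x²-4Lx+6L²)/(24EI) = -17·4²·(4²-4·8·4+6·8²)/(24·200000) = -289/18750 m
Load 3 — point force P=6 kN at a=24/5 m (b=L-a=16/5):
  y_3 = -Px²(3a-x)/(6EI)  [x≤a] = -6·4²·(3·(24/5)-4)/(6·200000) = -13/15625 m
Load 4 — triangular load w₀=-18 kN/m (0→w₀ over full span):
  y_4 = (w₀Lx³/12-w₀L²x²/6-w₀x⁵/(120L))/EI = ((-18)·8·4³/12-(-18)·8²·4²/6-(-18)·4⁵/(120·8))/200000 = 363/31250 m
Superposition: y = Σ y_i = -203/187500 m ≈ -0.001083 m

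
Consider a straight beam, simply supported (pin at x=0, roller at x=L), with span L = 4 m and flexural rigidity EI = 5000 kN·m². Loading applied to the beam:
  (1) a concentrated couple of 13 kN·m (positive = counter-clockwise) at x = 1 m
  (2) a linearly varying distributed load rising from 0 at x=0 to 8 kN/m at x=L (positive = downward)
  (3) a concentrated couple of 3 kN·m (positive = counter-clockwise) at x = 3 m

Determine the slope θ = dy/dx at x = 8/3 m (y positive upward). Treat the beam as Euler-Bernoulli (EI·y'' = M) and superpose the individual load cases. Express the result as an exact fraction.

θ(8/3) = 511/1518750 rad

Load 1 — applied couple M₀=13 kN·m at a=1 m (b=L-a=3):
  θ_1 = (M₀x²/(2L)-M₀(x-a)+C₁)/EI  [x>a] with C₁=M₀(3b²-L²)/(6L)=143/24 = (13·(8/3)²/(2·4)-13·((8/3)-1)+(143/24))/5000 = -299/360000 rad
Load 2 — triangular load w₀=8 kN/m (0→w₀ over full span):
  θ_2 = -w₀(7L⁴-30L²x²+15x⁴)/(360LEI) = -8·(7·4⁴-30·4²·(8/3)²+15·(8/3)⁴)/(360·4·5000) = 728/759375 rad
Load 3 — applied couple M₀=3 kN·m at a=3 m (b=L-a=1):
  θ_3 = (M₀x²/(2L)+C₁)/EI  [x≤a] with C₁=M₀(3b²-L²)/(6L)=-13/8 = (3·(8/3)²/(2·4)+(-13/8))/5000 = 1/4800 rad
Superposition: θ = Σ θ_i = 511/1518750 rad ≈ 0.000336 rad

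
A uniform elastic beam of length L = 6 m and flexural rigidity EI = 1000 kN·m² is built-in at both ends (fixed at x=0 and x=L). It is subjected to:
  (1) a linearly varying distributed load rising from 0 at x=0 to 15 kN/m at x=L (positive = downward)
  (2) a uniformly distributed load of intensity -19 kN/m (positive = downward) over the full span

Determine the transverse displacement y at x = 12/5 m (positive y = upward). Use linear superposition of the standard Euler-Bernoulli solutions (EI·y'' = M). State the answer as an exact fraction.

Load 1 — triangular load w₀=15 kN/m (0→w₀ over full span):
  y_1 = -w₀x²(L-x)²(x+2L)/(120LEI) = -15·(12/5)²·(6-(12/5))²·((12/5)+2·6)/(120·6·1000) = -8748/390625 m
Load 2 — uniform load w=-19 kN/m over full span:
  y_2 = -wx²(L-x)²/(24EI) = -(-19)·(12/5)²·(6-(12/5))²/(24·1000) = 4617/78125 m
Superposition: y = Σ y_i = 14337/390625 m ≈ 0.036703 m

y(12/5) = 14337/390625 m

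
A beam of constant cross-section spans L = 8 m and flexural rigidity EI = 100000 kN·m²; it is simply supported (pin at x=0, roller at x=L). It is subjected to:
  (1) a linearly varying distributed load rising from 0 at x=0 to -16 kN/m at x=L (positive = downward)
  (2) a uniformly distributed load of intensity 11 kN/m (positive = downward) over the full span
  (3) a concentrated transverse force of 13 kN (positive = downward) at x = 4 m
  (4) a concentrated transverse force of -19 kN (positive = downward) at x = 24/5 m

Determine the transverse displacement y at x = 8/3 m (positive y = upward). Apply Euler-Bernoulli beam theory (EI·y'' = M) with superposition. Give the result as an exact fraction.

y(8/3) = -315671/284765625 m

Load 1 — triangular load w₀=-16 kN/m (0→w₀ over full span):
  y_1 = -w₀x(7L⁴-10L²x²+3x⁴)/(360LEI) = -(-16)·(8/3)·(7·8⁴-10·8²·(8/3)²+3·(8/3)⁴)/(360·8·100000) = 8192/2278125 m
Load 2 — uniform load w=11 kN/m over full span:
  y_2 = -wx(L³-2Lx²+x³)/(24EI) = -11·(8/3)·(8³-2·8·(8/3)²+(8/3)³)/(24·100000) = -3872/759375 m
Load 3 — point force P=13 kN at a=4 m (b=L-a=4):
  y_3 = -Pbx(L²-b²-x²)/(6LEI)  [x≤a] = -13·4·(8/3)·(8²-4²-(8/3)²)/(6·8·100000) = -299/253125 m
Load 4 — point force P=-19 kN at a=24/5 m (b=L-a=16/5):
  y_4 = -Pbx(L²-b²-x²)/(6LEI)  [x≤a] = -(-19)·(16/5)·(8/3)·(8²-(16/5)²-(8/3)²)/(6·8·100000) = 49856/31640625 m
Superposition: y = Σ y_i = -315671/284765625 m ≈ -0.001109 m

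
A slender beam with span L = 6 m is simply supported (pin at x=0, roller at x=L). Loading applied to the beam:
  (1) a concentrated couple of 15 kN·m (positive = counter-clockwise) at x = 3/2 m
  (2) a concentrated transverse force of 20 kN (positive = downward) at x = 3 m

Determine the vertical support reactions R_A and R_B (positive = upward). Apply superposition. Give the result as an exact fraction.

R_A = 25/2 kN, R_B = 15/2 kN

Load 1 — applied couple M₀=15 kN·m at a=3/2 m (b=L-a=9/2):
  R_A = M₀/L = 15/6 = 5/2 kN
  R_B = -M₀/L = -15/6 = -5/2 kN
Load 2 — point force P=20 kN at a=3 m (b=L-a=3):
  R_A = Pb/L = 20·3/6 = 10 kN
  R_B = Pa/L = 20·3/6 = 10 kN
Superposition: R_A = 25/2 kN, R_B = 15/2 kN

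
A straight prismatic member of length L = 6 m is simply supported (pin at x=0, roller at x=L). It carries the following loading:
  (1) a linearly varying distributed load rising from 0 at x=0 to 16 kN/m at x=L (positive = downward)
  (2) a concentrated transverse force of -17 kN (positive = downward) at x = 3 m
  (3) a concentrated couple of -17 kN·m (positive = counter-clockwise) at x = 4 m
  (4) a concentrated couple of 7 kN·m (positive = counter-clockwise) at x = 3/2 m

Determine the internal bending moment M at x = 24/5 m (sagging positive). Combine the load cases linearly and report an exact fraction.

Load 1 — triangular load w₀=16 kN/m (0→w₀ over full span):
  M_1 = w₀Lx/6 - w₀x³/(6L) = 16·6·(24/5)/6 - 16·(24/5)³/(6·6) = 3456/125 kN·m
Load 2 — point force P=-17 kN at a=3 m (b=L-a=3):
  M_2 = Pa(L-x)/L  [x>a] = (-17)·3·(6-(24/5))/6 = -51/5 kN·m
Load 3 — applied couple M₀=-17 kN·m at a=4 m (b=L-a=2):
  M_3 = M₀x/L - M₀  [x>a] = (-17)·(24/5)/6 - (-17) = 17/5 kN·m
Load 4 — applied couple M₀=7 kN·m at a=3/2 m (b=L-a=9/2):
  M_4 = M₀x/L - M₀  [x>a] = 7·(24/5)/6 - 7 = -7/5 kN·m
Superposition: M = Σ M_i = 2431/125 kN·m ≈ 19.448000 kN·m

M(24/5) = 2431/125 kN·m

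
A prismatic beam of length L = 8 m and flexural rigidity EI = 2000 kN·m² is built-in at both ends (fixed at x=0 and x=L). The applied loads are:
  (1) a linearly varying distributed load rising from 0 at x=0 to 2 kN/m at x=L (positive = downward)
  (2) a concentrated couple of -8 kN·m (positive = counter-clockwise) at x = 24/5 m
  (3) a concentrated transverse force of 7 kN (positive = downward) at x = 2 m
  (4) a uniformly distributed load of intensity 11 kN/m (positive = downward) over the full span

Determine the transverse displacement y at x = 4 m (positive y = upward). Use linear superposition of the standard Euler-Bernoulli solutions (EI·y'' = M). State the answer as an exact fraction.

y(4) = -2479/37500 m

Load 1 — triangular load w₀=2 kN/m (0→w₀ over full span):
  y_1 = -w₀x²(L-x)²(x+2L)/(120LEI) = -2·4²·(8-4)²·(4+2·8)/(120·8·2000) = -2/375 m
Load 2 — applied couple M₀=-8 kN·m at a=24/5 m (b=L-a=16/5):
  y_2 = (R_Ax³/6 - M_Ax²/2)/EI  [x≤a] with R_A=-36/25, M_A=-64/25 = ((-36/25)·4³/6 - (-64/25)·4²/2)/2000 = 8/3125 m
Load 3 — point force P=7 kN at a=2 m (b=L-a=6):
  y_3 = -Pa²(L-x)²(3bL-(3b+a)(L-x))/(6L³EI)  [x>a] = -7·2²·(8-4)²·(3·6·8-(3·6+2)·(8-4))/(6·8³·2000) = -7/1500 m
Load 4 — uniform load w=11 kN/m over full span:
  y_4 = -wx²(L-x)²/(24EI) = -11·4²·(8-4)²/(24·2000) = -22/375 m
Superposition: y = Σ y_i = -2479/37500 m ≈ -0.066107 m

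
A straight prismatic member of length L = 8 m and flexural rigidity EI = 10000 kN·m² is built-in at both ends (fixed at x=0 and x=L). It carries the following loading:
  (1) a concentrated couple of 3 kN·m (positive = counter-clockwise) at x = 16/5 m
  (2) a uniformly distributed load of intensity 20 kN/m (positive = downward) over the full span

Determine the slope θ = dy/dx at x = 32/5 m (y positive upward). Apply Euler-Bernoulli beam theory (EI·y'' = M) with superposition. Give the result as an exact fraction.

Load 1 — applied couple M₀=3 kN·m at a=16/5 m (b=L-a=24/5):
  θ_1 = (R_Ax²/2 - M_Ax - M₀(x-a))/EI  [x>a] with R_A=27/50, M_A=9/25 = ((27/50)·(32/5)²/2 - (9/25)·(32/5) - 3·((32/5)-(16/5)))/10000 = -33/390625 rad
Load 2 — uniform load w=20 kN/m over full span:
  θ_2 = -wx(L-x)(L-2x)/(12EI) = -20·(32/5)·(8-(32/5))·(8-2·(32/5))/(12·10000) = 128/15625 rad
Superposition: θ = Σ θ_i = 3167/390625 rad ≈ 0.008108 rad

θ(32/5) = 3167/390625 rad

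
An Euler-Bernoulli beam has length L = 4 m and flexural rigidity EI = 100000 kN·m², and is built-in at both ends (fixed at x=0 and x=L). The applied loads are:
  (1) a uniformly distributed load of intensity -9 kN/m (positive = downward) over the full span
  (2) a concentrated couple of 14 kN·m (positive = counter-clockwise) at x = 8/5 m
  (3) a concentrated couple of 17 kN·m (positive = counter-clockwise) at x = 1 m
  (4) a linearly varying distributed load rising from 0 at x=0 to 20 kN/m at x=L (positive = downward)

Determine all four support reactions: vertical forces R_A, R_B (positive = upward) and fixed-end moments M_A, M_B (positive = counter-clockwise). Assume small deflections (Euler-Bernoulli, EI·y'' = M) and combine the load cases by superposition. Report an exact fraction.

R_A = 3057/800 kN, M_A = -3409/1200 kN·m, R_B = 143/800 kN, M_B = 2317/400 kN·m

Load 1 — uniform load w=-9 kN/m over full span:
  R_A = wL/2 = (-9)·4/2 = -18 kN
  M_A = wL²/12 = (-9)·4²/12 = -12 kN·m
  R_B = wL/2 = (-9)·4/2 = -18 kN
  M_B = -wL²/12 = -(-9)·4²/12 = 12 kN·m
Load 2 — applied couple M₀=14 kN·m at a=8/5 m (b=L-a=12/5):
  R_A = 6M₀ab/L³ = 6·14·(8/5)·(12/5)/4³ = 126/25 kN
  M_A = M₀b(2a-b)/L² = 14·(12/5)·(2·(8/5)-(12/5))/4² = 42/25 kN·m
  R_B = -6M₀ab/L³ = -6·14·(8/5)·(12/5)/4³ = -126/25 kN
  M_B = M₀a(2b-a)/L² = 14·(8/5)·(2·(12/5)-(8/5))/4² = 112/25 kN·m
Load 3 — applied couple M₀=17 kN·m at a=1 m (b=L-a=3):
  R_A = 6M₀ab/L³ = 6·17·1·3/4³ = 153/32 kN
  M_A = M₀b(2a-b)/L² = 17·3·(2·1-3)/4² = -51/16 kN·m
  R_B = -6M₀ab/L³ = -6·17·1·3/4³ = -153/32 kN
  M_B = M₀a(2b-a)/L² = 17·1·(2·3-1)/4² = 85/16 kN·m
Load 4 — triangular load w₀=20 kN/m (0→w₀ over full span):
  R_A = 3w₀L/20 = 3·20·4/20 = 12 kN
  M_A = w₀L²/30 = 20·4²/30 = 32/3 kN·m
  R_B = 7w₀L/20 = 7·20·4/20 = 28 kN
  M_B = -w₀L²/20 = -20·4²/20 = -16 kN·m
Superposition: R_A = 3057/800 kN, M_A = -3409/1200 kN·m, R_B = 143/800 kN, M_B = 2317/400 kN·m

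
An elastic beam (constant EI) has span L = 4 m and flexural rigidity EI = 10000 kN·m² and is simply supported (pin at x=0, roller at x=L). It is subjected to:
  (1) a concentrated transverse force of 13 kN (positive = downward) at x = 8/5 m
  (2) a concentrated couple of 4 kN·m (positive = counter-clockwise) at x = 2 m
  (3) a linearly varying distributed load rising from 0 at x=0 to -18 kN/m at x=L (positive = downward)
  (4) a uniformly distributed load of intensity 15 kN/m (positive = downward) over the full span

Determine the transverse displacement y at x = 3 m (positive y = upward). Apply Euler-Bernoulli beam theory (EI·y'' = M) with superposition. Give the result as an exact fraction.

y(3) = -141563/60000000 m

Load 1 — point force P=13 kN at a=8/5 m (b=L-a=12/5):
  y_1 = -Pa(L-x)(2Lx-a²-x²)/(6LEI)  [x>a] = -13·(8/5)·(4-3)·(2·4·3-(8/5)²-3²)/(6·4·10000) = -4043/3750000 m
Load 2 — applied couple M₀=4 kN·m at a=2 m (b=L-a=2):
  y_2 = (M₀x³/(6L)-M₀(x-a)²/2+C₁x)/EI  [x>a] with C₁=M₀(3b²-L²)/(6L)=-2/3 = (4·3³/(6·4)-4·(3-2)²/2+(-2/3)·3)/10000 = 1/20000 m
Load 3 — triangular load w₀=-18 kN/m (0→w₀ over full span):
  y_3 = -w₀x(7L⁴-10L²x²+3x⁴)/(360LEI) = -(-18)·3·(7·4⁴-10·4²·3²+3·3⁴)/(360·4·10000) = 357/160000 m
Load 4 — uniform load w=15 kN/m over full span:
  y_4 = -wx(L³-2Lx²+x³)/(24EI) = -15·3·(4³-2·4·3²+3³)/(24·10000) = -57/16000 m
Superposition: y = Σ y_i = -141563/60000000 m ≈ -0.002359 m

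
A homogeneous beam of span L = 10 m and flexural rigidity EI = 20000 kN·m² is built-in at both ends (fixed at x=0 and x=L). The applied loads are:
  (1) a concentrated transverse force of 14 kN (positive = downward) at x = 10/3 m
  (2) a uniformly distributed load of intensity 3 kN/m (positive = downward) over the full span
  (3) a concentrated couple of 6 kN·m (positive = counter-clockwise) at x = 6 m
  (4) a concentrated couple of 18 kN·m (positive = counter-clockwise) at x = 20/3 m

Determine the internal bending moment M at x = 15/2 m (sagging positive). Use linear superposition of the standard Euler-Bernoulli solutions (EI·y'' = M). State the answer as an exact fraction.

M(15/2) = -30301/5400 kN·m

Load 1 — point force P=14 kN at a=10/3 m (b=L-a=20/3):
  M_1 = Pa²(a+3b)(L-x)/L³ - Pa²b/L²  [x>a] = 14·(10/3)²·((10/3)+3·(20/3))·(10-(15/2))/10³ - 14·(10/3)²·(20/3)/10² = -35/27 kN·m
Load 2 — uniform load w=3 kN/m over full span:
  M_2 = wLx/2 - wL²/12 - wx²/2 = 3·10·(15/2)/2 - 3·10²/12 - 3·(15/2)²/2 = 25/8 kN·m
Load 3 — applied couple M₀=6 kN·m at a=6 m (b=L-a=4):
  M_3 = R_Ax - M_A - M₀  [x>a] with R_A=108/125, M_A=48/25 = (108/125)·(15/2) - (48/25) - 6 = -36/25 kN·m
Load 4 — applied couple M₀=18 kN·m at a=20/3 m (b=L-a=10/3):
  M_4 = R_Ax - M_A - M₀  [x>a] with R_A=12/5, M_A=6 = (12/5)·(15/2) - 6 - 18 = -6 kN·m
Superposition: M = Σ M_i = -30301/5400 kN·m ≈ -5.611296 kN·m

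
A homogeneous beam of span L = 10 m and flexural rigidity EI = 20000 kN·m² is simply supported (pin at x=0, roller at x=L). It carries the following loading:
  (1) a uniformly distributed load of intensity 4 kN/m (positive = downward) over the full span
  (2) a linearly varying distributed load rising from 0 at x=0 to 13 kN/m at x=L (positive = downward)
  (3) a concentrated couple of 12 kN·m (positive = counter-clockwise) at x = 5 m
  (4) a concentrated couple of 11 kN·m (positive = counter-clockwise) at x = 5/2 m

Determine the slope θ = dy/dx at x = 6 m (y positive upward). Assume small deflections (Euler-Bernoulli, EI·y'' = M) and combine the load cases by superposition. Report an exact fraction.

Load 1 — uniform load w=4 kN/m over full span:
  θ_1 = -w(L³-6Lx²+4x³)/(24EI) = -4·(10³-6·10·6²+4·6³)/(24·20000) = 37/15000 rad
Load 2 — triangular load w₀=13 kN/m (0→w₀ over full span):
  θ_2 = -w₀(7L⁴-30L²x²+15x⁴)/(360LEI) = -13·(7·10⁴-30·10²·6²+15·6⁴)/(360·10·20000) = 377/112500 rad
Load 3 — applied couple M₀=12 kN·m at a=5 m (b=L-a=5):
  θ_3 = (M₀x²/(2L)-M₀(x-a)+C₁)/EI  [x>a] with C₁=M₀(3b²-L²)/(6L)=-5 = (12·6²/(2·10)-12·(6-5)+(-5))/20000 = 23/100000 rad
Load 4 — applied couple M₀=11 kN·m at a=5/2 m (b=L-a=15/2):
  θ_4 = (M₀x²/(2L)-M₀(x-a)+C₁)/EI  [x>a] with C₁=M₀(3b²-L²)/(6L)=605/48 = (11·6²/(2·10)-11·(6-(5/2))+(605/48))/20000 = -1463/4800000 rad
Superposition: θ = Σ θ_i = 82699/14400000 rad ≈ 0.005743 rad

θ(6) = 82699/14400000 rad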